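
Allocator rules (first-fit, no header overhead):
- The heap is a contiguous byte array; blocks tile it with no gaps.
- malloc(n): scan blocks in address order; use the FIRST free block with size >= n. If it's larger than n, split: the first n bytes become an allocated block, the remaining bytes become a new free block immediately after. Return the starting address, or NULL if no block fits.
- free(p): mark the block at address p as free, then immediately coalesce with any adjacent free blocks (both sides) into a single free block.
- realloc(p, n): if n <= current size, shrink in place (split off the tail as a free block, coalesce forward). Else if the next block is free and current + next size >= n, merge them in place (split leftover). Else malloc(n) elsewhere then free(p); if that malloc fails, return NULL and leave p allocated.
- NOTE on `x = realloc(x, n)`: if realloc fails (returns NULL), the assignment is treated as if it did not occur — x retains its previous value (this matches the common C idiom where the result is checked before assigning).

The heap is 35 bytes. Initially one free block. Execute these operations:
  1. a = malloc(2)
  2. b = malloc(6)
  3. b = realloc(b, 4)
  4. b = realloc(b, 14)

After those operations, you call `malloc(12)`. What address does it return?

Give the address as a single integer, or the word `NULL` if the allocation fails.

Op 1: a = malloc(2) -> a = 0; heap: [0-1 ALLOC][2-34 FREE]
Op 2: b = malloc(6) -> b = 2; heap: [0-1 ALLOC][2-7 ALLOC][8-34 FREE]
Op 3: b = realloc(b, 4) -> b = 2; heap: [0-1 ALLOC][2-5 ALLOC][6-34 FREE]
Op 4: b = realloc(b, 14) -> b = 2; heap: [0-1 ALLOC][2-15 ALLOC][16-34 FREE]
malloc(12): first-fit scan over [0-1 ALLOC][2-15 ALLOC][16-34 FREE] -> 16

Answer: 16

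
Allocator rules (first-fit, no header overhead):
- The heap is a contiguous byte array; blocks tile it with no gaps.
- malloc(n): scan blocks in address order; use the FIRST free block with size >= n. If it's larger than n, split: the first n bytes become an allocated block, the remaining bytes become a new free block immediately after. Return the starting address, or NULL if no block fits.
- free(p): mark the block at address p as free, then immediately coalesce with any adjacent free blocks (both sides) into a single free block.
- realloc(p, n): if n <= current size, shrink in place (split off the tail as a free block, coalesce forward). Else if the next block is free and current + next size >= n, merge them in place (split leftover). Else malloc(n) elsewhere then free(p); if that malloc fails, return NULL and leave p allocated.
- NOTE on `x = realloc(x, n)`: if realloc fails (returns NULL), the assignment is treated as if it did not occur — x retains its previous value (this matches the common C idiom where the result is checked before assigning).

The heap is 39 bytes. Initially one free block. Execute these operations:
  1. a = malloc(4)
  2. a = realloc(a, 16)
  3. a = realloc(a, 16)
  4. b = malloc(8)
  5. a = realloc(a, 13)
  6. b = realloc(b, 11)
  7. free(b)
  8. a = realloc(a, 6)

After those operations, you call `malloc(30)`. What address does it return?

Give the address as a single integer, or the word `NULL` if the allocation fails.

Op 1: a = malloc(4) -> a = 0; heap: [0-3 ALLOC][4-38 FREE]
Op 2: a = realloc(a, 16) -> a = 0; heap: [0-15 ALLOC][16-38 FREE]
Op 3: a = realloc(a, 16) -> a = 0; heap: [0-15 ALLOC][16-38 FREE]
Op 4: b = malloc(8) -> b = 16; heap: [0-15 ALLOC][16-23 ALLOC][24-38 FREE]
Op 5: a = realloc(a, 13) -> a = 0; heap: [0-12 ALLOC][13-15 FREE][16-23 ALLOC][24-38 FREE]
Op 6: b = realloc(b, 11) -> b = 16; heap: [0-12 ALLOC][13-15 FREE][16-26 ALLOC][27-38 FREE]
Op 7: free(b) -> (freed b); heap: [0-12 ALLOC][13-38 FREE]
Op 8: a = realloc(a, 6) -> a = 0; heap: [0-5 ALLOC][6-38 FREE]
malloc(30): first-fit scan over [0-5 ALLOC][6-38 FREE] -> 6

Answer: 6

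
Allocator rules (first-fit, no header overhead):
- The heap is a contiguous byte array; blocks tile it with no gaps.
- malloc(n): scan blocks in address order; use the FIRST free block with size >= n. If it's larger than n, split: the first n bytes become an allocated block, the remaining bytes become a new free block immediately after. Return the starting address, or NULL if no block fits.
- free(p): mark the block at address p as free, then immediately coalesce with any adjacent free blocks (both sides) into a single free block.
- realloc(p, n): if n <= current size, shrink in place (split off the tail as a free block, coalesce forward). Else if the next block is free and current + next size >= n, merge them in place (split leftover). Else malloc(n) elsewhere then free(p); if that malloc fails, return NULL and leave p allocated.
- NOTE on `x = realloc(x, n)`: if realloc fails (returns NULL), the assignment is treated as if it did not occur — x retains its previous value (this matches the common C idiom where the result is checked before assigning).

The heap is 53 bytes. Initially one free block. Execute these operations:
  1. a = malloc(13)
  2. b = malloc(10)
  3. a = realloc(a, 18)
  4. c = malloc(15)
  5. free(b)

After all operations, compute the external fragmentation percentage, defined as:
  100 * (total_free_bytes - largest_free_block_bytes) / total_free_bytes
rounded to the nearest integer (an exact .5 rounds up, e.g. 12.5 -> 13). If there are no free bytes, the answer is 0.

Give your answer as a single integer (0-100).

Answer: 34

Derivation:
Op 1: a = malloc(13) -> a = 0; heap: [0-12 ALLOC][13-52 FREE]
Op 2: b = malloc(10) -> b = 13; heap: [0-12 ALLOC][13-22 ALLOC][23-52 FREE]
Op 3: a = realloc(a, 18) -> a = 23; heap: [0-12 FREE][13-22 ALLOC][23-40 ALLOC][41-52 FREE]
Op 4: c = malloc(15) -> c = NULL; heap: [0-12 FREE][13-22 ALLOC][23-40 ALLOC][41-52 FREE]
Op 5: free(b) -> (freed b); heap: [0-22 FREE][23-40 ALLOC][41-52 FREE]
Free blocks: [23 12] total_free=35 largest=23 -> 100*(35-23)/35 = 1200/35 ≈ 34.286 -> rounds to 34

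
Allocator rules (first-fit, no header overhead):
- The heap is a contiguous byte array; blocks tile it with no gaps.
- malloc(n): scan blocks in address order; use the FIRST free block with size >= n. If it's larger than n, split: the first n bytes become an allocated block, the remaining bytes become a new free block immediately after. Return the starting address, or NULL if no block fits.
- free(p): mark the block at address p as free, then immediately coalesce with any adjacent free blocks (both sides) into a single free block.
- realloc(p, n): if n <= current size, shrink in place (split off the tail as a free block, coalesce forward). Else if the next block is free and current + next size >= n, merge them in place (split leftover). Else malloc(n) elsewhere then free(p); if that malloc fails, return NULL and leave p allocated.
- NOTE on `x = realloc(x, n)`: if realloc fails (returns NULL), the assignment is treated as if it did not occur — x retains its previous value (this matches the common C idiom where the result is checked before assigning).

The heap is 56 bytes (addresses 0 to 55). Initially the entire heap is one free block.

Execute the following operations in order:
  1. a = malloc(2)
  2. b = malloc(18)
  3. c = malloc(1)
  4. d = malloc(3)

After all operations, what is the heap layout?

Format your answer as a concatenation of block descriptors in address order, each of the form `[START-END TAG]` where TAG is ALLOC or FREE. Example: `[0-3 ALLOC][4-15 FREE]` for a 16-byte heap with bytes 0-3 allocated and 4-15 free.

Answer: [0-1 ALLOC][2-19 ALLOC][20-20 ALLOC][21-23 ALLOC][24-55 FREE]

Derivation:
Op 1: a = malloc(2) -> a = 0; heap: [0-1 ALLOC][2-55 FREE]
Op 2: b = malloc(18) -> b = 2; heap: [0-1 ALLOC][2-19 ALLOC][20-55 FREE]
Op 3: c = malloc(1) -> c = 20; heap: [0-1 ALLOC][2-19 ALLOC][20-20 ALLOC][21-55 FREE]
Op 4: d = malloc(3) -> d = 21; heap: [0-1 ALLOC][2-19 ALLOC][20-20 ALLOC][21-23 ALLOC][24-55 FREE]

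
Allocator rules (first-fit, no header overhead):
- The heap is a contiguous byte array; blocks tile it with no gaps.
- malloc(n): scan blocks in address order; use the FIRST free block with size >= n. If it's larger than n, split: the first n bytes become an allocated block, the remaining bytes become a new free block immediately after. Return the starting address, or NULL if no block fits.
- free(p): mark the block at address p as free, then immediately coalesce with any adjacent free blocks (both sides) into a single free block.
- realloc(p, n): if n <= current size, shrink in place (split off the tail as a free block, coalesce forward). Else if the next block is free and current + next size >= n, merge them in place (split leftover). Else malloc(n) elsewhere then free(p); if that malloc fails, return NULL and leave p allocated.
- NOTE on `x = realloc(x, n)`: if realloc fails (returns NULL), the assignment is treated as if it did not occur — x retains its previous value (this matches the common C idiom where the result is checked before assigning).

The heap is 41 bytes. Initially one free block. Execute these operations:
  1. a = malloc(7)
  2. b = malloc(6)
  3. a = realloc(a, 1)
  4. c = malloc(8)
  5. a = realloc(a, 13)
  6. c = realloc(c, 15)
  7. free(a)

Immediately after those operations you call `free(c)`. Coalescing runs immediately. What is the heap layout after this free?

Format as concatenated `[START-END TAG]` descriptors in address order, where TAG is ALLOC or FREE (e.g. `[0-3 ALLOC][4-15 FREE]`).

Op 1: a = malloc(7) -> a = 0; heap: [0-6 ALLOC][7-40 FREE]
Op 2: b = malloc(6) -> b = 7; heap: [0-6 ALLOC][7-12 ALLOC][13-40 FREE]
Op 3: a = realloc(a, 1) -> a = 0; heap: [0-0 ALLOC][1-6 FREE][7-12 ALLOC][13-40 FREE]
Op 4: c = malloc(8) -> c = 13; heap: [0-0 ALLOC][1-6 FREE][7-12 ALLOC][13-20 ALLOC][21-40 FREE]
Op 5: a = realloc(a, 13) -> a = 21; heap: [0-6 FREE][7-12 ALLOC][13-20 ALLOC][21-33 ALLOC][34-40 FREE]
Op 6: c = realloc(c, 15) -> NULL (c unchanged); heap: [0-6 FREE][7-12 ALLOC][13-20 ALLOC][21-33 ALLOC][34-40 FREE]
Op 7: free(a) -> (freed a); heap: [0-6 FREE][7-12 ALLOC][13-20 ALLOC][21-40 FREE]
free(c): c = 13 -> block [13-20 ALLOC]; mark free, coalesce with adjacent free neighbors -> [0-6 FREE][7-12 ALLOC][13-40 FREE]

Answer: [0-6 FREE][7-12 ALLOC][13-40 FREE]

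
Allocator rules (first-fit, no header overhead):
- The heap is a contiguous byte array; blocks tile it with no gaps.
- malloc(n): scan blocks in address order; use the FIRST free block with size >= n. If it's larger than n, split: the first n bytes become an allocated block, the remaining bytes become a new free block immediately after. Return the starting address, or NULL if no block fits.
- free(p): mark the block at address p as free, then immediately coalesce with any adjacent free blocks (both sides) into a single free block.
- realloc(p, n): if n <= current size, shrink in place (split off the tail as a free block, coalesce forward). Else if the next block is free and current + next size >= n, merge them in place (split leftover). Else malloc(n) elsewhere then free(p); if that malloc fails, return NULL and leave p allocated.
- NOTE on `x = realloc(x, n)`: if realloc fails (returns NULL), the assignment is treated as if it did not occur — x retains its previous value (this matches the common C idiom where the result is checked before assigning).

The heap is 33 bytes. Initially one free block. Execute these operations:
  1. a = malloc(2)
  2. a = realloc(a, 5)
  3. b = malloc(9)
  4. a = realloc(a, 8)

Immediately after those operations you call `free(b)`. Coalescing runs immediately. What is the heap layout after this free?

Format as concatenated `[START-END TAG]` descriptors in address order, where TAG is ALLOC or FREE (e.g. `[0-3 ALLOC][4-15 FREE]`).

Op 1: a = malloc(2) -> a = 0; heap: [0-1 ALLOC][2-32 FREE]
Op 2: a = realloc(a, 5) -> a = 0; heap: [0-4 ALLOC][5-32 FREE]
Op 3: b = malloc(9) -> b = 5; heap: [0-4 ALLOC][5-13 ALLOC][14-32 FREE]
Op 4: a = realloc(a, 8) -> a = 14; heap: [0-4 FREE][5-13 ALLOC][14-21 ALLOC][22-32 FREE]
free(b): b = 5 -> block [5-13 ALLOC]; mark free, coalesce with adjacent free neighbors -> [0-13 FREE][14-21 ALLOC][22-32 FREE]

Answer: [0-13 FREE][14-21 ALLOC][22-32 FREE]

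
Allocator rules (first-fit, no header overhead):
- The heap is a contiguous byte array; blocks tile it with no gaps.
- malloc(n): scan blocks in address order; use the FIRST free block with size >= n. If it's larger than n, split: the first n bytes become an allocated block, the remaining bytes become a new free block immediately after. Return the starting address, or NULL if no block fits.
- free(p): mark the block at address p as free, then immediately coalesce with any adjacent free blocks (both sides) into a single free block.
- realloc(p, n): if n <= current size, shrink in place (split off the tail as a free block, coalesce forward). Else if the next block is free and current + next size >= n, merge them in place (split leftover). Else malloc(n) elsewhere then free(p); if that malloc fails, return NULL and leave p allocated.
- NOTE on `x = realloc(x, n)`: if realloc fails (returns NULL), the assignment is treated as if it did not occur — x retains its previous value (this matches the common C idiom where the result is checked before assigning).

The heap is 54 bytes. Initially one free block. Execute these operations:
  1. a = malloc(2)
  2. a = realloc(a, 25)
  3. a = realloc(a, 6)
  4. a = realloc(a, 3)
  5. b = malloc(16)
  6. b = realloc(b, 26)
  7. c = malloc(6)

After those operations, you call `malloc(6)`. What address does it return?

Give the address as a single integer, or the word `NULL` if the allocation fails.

Answer: 35

Derivation:
Op 1: a = malloc(2) -> a = 0; heap: [0-1 ALLOC][2-53 FREE]
Op 2: a = realloc(a, 25) -> a = 0; heap: [0-24 ALLOC][25-53 FREE]
Op 3: a = realloc(a, 6) -> a = 0; heap: [0-5 ALLOC][6-53 FREE]
Op 4: a = realloc(a, 3) -> a = 0; heap: [0-2 ALLOC][3-53 FREE]
Op 5: b = malloc(16) -> b = 3; heap: [0-2 ALLOC][3-18 ALLOC][19-53 FREE]
Op 6: b = realloc(b, 26) -> b = 3; heap: [0-2 ALLOC][3-28 ALLOC][29-53 FREE]
Op 7: c = malloc(6) -> c = 29; heap: [0-2 ALLOC][3-28 ALLOC][29-34 ALLOC][35-53 FREE]
malloc(6): first-fit scan over [0-2 ALLOC][3-28 ALLOC][29-34 ALLOC][35-53 FREE] -> 35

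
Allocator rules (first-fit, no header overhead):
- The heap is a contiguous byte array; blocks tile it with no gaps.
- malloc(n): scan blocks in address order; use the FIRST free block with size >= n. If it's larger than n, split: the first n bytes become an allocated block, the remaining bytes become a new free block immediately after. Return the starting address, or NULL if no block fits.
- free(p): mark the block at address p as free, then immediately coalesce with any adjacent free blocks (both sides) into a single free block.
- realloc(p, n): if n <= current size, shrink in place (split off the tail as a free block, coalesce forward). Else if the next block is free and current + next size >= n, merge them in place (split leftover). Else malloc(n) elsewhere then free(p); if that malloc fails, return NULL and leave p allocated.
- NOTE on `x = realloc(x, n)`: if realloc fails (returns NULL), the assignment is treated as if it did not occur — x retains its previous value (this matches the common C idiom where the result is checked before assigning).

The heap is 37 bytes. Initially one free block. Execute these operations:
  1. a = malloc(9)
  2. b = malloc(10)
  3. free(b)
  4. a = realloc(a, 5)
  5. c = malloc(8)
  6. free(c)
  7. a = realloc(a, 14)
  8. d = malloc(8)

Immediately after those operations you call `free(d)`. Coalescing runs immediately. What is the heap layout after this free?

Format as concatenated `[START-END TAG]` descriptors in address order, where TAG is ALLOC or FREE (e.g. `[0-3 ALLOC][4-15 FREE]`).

Answer: [0-13 ALLOC][14-36 FREE]

Derivation:
Op 1: a = malloc(9) -> a = 0; heap: [0-8 ALLOC][9-36 FREE]
Op 2: b = malloc(10) -> b = 9; heap: [0-8 ALLOC][9-18 ALLOC][19-36 FREE]
Op 3: free(b) -> (freed b); heap: [0-8 ALLOC][9-36 FREE]
Op 4: a = realloc(a, 5) -> a = 0; heap: [0-4 ALLOC][5-36 FREE]
Op 5: c = malloc(8) -> c = 5; heap: [0-4 ALLOC][5-12 ALLOC][13-36 FREE]
Op 6: free(c) -> (freed c); heap: [0-4 ALLOC][5-36 FREE]
Op 7: a = realloc(a, 14) -> a = 0; heap: [0-13 ALLOC][14-36 FREE]
Op 8: d = malloc(8) -> d = 14; heap: [0-13 ALLOC][14-21 ALLOC][22-36 FREE]
free(d): d = 14 -> block [14-21 ALLOC]; mark free, coalesce with adjacent free neighbors -> [0-13 ALLOC][14-36 FREE]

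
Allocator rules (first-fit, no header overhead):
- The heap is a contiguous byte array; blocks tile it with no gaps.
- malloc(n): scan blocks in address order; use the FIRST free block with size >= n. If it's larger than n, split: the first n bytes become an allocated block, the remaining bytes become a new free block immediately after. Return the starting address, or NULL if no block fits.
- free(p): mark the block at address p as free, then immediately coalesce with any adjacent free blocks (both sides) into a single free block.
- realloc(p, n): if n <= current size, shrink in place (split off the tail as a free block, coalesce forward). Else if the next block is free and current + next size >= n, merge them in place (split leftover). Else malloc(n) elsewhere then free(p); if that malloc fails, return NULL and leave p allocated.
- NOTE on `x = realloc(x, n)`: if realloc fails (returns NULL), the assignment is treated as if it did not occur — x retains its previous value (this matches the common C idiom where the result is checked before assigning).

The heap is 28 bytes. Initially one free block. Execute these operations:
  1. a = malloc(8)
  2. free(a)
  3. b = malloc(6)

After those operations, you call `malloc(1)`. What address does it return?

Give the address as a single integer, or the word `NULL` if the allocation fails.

Answer: 6

Derivation:
Op 1: a = malloc(8) -> a = 0; heap: [0-7 ALLOC][8-27 FREE]
Op 2: free(a) -> (freed a); heap: [0-27 FREE]
Op 3: b = malloc(6) -> b = 0; heap: [0-5 ALLOC][6-27 FREE]
malloc(1): first-fit scan over [0-5 ALLOC][6-27 FREE] -> 6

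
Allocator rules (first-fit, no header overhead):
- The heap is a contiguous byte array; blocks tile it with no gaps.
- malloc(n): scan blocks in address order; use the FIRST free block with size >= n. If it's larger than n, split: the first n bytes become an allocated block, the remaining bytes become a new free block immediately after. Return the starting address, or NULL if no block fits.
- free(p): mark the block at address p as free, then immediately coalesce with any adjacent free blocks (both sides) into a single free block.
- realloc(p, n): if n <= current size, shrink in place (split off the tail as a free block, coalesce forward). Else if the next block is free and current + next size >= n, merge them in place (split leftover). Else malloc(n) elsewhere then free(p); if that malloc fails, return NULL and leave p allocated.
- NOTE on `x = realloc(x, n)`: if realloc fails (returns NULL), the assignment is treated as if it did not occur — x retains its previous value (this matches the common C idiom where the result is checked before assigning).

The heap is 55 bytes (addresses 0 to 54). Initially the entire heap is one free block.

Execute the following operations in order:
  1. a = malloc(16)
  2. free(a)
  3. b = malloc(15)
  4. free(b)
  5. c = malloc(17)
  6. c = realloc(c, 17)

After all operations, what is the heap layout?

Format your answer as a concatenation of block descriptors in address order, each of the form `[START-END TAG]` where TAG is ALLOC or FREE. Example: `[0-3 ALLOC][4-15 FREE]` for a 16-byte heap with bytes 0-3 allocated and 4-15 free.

Op 1: a = malloc(16) -> a = 0; heap: [0-15 ALLOC][16-54 FREE]
Op 2: free(a) -> (freed a); heap: [0-54 FREE]
Op 3: b = malloc(15) -> b = 0; heap: [0-14 ALLOC][15-54 FREE]
Op 4: free(b) -> (freed b); heap: [0-54 FREE]
Op 5: c = malloc(17) -> c = 0; heap: [0-16 ALLOC][17-54 FREE]
Op 6: c = realloc(c, 17) -> c = 0; heap: [0-16 ALLOC][17-54 FREE]

Answer: [0-16 ALLOC][17-54 FREE]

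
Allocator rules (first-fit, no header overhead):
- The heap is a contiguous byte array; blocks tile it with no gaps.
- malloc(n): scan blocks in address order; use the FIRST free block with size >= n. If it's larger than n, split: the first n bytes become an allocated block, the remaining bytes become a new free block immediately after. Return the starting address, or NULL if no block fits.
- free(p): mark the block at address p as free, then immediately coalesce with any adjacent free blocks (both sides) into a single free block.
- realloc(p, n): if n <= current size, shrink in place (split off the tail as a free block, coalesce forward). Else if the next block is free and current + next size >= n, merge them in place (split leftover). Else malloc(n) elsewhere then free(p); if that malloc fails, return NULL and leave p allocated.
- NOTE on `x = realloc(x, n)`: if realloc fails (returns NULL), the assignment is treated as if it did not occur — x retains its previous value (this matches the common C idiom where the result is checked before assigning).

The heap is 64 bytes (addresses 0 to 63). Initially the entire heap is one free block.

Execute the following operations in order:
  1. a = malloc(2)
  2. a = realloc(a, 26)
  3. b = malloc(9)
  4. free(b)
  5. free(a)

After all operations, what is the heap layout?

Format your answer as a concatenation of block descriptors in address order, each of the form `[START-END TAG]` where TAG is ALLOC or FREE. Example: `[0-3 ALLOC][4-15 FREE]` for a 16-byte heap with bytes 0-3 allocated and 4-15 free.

Op 1: a = malloc(2) -> a = 0; heap: [0-1 ALLOC][2-63 FREE]
Op 2: a = realloc(a, 26) -> a = 0; heap: [0-25 ALLOC][26-63 FREE]
Op 3: b = malloc(9) -> b = 26; heap: [0-25 ALLOC][26-34 ALLOC][35-63 FREE]
Op 4: free(b) -> (freed b); heap: [0-25 ALLOC][26-63 FREE]
Op 5: free(a) -> (freed a); heap: [0-63 FREE]

Answer: [0-63 FREE]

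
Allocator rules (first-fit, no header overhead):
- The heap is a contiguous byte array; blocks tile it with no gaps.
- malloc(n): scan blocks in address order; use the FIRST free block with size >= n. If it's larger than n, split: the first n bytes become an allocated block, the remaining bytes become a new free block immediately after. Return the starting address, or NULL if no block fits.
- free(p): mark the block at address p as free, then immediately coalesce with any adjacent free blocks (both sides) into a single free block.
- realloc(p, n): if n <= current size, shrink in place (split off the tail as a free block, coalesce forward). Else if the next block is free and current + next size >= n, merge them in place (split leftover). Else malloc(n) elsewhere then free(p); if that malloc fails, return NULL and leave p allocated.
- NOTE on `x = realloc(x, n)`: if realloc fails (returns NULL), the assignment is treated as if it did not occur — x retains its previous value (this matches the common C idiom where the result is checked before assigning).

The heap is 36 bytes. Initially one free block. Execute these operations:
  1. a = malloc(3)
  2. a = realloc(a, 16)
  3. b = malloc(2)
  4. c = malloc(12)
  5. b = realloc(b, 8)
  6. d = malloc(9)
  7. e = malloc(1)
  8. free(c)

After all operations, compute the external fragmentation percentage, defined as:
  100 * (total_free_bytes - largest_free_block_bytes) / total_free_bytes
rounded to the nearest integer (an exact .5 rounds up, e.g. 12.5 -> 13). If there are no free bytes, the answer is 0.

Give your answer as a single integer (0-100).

Op 1: a = malloc(3) -> a = 0; heap: [0-2 ALLOC][3-35 FREE]
Op 2: a = realloc(a, 16) -> a = 0; heap: [0-15 ALLOC][16-35 FREE]
Op 3: b = malloc(2) -> b = 16; heap: [0-15 ALLOC][16-17 ALLOC][18-35 FREE]
Op 4: c = malloc(12) -> c = 18; heap: [0-15 ALLOC][16-17 ALLOC][18-29 ALLOC][30-35 FREE]
Op 5: b = realloc(b, 8) -> NULL (b unchanged); heap: [0-15 ALLOC][16-17 ALLOC][18-29 ALLOC][30-35 FREE]
Op 6: d = malloc(9) -> d = NULL; heap: [0-15 ALLOC][16-17 ALLOC][18-29 ALLOC][30-35 FREE]
Op 7: e = malloc(1) -> e = 30; heap: [0-15 ALLOC][16-17 ALLOC][18-29 ALLOC][30-30 ALLOC][31-35 FREE]
Op 8: free(c) -> (freed c); heap: [0-15 ALLOC][16-17 ALLOC][18-29 FREE][30-30 ALLOC][31-35 FREE]
Free blocks: [12 5] total_free=17 largest=12 -> 100*(17-12)/17 = 500/17 ≈ 29.412 -> rounds to 29

Answer: 29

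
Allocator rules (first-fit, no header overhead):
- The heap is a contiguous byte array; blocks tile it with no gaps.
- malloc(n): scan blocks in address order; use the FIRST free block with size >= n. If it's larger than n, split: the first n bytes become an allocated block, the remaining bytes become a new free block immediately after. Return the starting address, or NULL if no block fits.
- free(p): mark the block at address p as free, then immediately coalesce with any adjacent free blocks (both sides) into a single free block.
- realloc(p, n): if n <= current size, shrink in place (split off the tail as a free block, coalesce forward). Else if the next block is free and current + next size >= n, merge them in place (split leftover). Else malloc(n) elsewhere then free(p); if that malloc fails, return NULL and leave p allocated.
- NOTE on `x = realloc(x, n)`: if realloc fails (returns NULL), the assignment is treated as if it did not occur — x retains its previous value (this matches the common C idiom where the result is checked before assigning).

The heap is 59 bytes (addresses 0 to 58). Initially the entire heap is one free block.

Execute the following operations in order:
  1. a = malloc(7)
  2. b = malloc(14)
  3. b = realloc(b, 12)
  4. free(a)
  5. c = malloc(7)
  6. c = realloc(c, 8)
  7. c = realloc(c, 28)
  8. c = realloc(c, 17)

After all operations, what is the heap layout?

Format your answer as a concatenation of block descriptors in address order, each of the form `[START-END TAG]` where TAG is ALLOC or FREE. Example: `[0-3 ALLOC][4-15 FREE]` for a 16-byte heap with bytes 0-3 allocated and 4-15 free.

Answer: [0-6 FREE][7-18 ALLOC][19-35 ALLOC][36-58 FREE]

Derivation:
Op 1: a = malloc(7) -> a = 0; heap: [0-6 ALLOC][7-58 FREE]
Op 2: b = malloc(14) -> b = 7; heap: [0-6 ALLOC][7-20 ALLOC][21-58 FREE]
Op 3: b = realloc(b, 12) -> b = 7; heap: [0-6 ALLOC][7-18 ALLOC][19-58 FREE]
Op 4: free(a) -> (freed a); heap: [0-6 FREE][7-18 ALLOC][19-58 FREE]
Op 5: c = malloc(7) -> c = 0; heap: [0-6 ALLOC][7-18 ALLOC][19-58 FREE]
Op 6: c = realloc(c, 8) -> c = 19; heap: [0-6 FREE][7-18 ALLOC][19-26 ALLOC][27-58 FREE]
Op 7: c = realloc(c, 28) -> c = 19; heap: [0-6 FREE][7-18 ALLOC][19-46 ALLOC][47-58 FREE]
Op 8: c = realloc(c, 17) -> c = 19; heap: [0-6 FREE][7-18 ALLOC][19-35 ALLOC][36-58 FREE]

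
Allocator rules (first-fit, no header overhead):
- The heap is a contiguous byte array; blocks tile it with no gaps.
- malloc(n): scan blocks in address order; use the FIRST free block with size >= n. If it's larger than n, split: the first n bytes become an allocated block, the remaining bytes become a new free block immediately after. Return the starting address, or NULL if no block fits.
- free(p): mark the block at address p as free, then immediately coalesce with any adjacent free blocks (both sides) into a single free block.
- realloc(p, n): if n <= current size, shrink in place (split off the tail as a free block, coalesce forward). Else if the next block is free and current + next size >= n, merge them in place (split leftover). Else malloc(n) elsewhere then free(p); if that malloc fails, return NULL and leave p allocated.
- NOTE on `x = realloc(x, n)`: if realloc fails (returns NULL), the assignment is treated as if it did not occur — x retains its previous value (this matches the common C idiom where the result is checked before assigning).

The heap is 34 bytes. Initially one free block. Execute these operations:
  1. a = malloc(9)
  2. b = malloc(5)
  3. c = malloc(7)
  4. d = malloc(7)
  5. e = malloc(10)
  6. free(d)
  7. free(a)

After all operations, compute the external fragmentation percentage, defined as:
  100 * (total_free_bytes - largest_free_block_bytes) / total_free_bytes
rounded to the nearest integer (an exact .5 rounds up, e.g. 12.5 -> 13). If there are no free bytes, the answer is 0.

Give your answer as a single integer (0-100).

Answer: 41

Derivation:
Op 1: a = malloc(9) -> a = 0; heap: [0-8 ALLOC][9-33 FREE]
Op 2: b = malloc(5) -> b = 9; heap: [0-8 ALLOC][9-13 ALLOC][14-33 FREE]
Op 3: c = malloc(7) -> c = 14; heap: [0-8 ALLOC][9-13 ALLOC][14-20 ALLOC][21-33 FREE]
Op 4: d = malloc(7) -> d = 21; heap: [0-8 ALLOC][9-13 ALLOC][14-20 ALLOC][21-27 ALLOC][28-33 FREE]
Op 5: e = malloc(10) -> e = NULL; heap: [0-8 ALLOC][9-13 ALLOC][14-20 ALLOC][21-27 ALLOC][28-33 FREE]
Op 6: free(d) -> (freed d); heap: [0-8 ALLOC][9-13 ALLOC][14-20 ALLOC][21-33 FREE]
Op 7: free(a) -> (freed a); heap: [0-8 FREE][9-13 ALLOC][14-20 ALLOC][21-33 FREE]
Free blocks: [9 13] total_free=22 largest=13 -> 100*(22-13)/22 = 900/22 ≈ 40.909 -> rounds to 41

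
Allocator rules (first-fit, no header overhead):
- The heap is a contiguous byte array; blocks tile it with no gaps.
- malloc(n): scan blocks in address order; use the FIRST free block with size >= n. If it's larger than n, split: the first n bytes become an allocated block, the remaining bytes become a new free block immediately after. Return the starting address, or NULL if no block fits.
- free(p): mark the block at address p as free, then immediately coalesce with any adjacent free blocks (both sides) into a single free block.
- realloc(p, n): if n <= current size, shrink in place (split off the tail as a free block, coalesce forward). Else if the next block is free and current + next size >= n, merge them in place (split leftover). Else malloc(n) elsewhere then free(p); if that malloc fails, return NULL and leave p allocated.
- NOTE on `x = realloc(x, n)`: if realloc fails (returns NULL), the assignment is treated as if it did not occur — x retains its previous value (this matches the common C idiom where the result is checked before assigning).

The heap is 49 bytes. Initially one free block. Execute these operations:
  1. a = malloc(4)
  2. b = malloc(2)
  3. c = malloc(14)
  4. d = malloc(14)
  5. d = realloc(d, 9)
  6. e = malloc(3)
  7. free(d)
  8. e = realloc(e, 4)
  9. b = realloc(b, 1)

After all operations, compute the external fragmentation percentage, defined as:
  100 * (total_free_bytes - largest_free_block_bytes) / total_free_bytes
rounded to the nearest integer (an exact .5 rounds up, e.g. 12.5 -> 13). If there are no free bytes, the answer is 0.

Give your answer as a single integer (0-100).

Op 1: a = malloc(4) -> a = 0; heap: [0-3 ALLOC][4-48 FREE]
Op 2: b = malloc(2) -> b = 4; heap: [0-3 ALLOC][4-5 ALLOC][6-48 FREE]
Op 3: c = malloc(14) -> c = 6; heap: [0-3 ALLOC][4-5 ALLOC][6-19 ALLOC][20-48 FREE]
Op 4: d = malloc(14) -> d = 20; heap: [0-3 ALLOC][4-5 ALLOC][6-19 ALLOC][20-33 ALLOC][34-48 FREE]
Op 5: d = realloc(d, 9) -> d = 20; heap: [0-3 ALLOC][4-5 ALLOC][6-19 ALLOC][20-28 ALLOC][29-48 FREE]
Op 6: e = malloc(3) -> e = 29; heap: [0-3 ALLOC][4-5 ALLOC][6-19 ALLOC][20-28 ALLOC][29-31 ALLOC][32-48 FREE]
Op 7: free(d) -> (freed d); heap: [0-3 ALLOC][4-5 ALLOC][6-19 ALLOC][20-28 FREE][29-31 ALLOC][32-48 FREE]
Op 8: e = realloc(e, 4) -> e = 29; heap: [0-3 ALLOC][4-5 ALLOC][6-19 ALLOC][20-28 FREE][29-32 ALLOC][33-48 FREE]
Op 9: b = realloc(b, 1) -> b = 4; heap: [0-3 ALLOC][4-4 ALLOC][5-5 FREE][6-19 ALLOC][20-28 FREE][29-32 ALLOC][33-48 FREE]
Free blocks: [1 9 16] total_free=26 largest=16 -> 100*(26-16)/26 = 1000/26 ≈ 38.462 -> rounds to 38

Answer: 38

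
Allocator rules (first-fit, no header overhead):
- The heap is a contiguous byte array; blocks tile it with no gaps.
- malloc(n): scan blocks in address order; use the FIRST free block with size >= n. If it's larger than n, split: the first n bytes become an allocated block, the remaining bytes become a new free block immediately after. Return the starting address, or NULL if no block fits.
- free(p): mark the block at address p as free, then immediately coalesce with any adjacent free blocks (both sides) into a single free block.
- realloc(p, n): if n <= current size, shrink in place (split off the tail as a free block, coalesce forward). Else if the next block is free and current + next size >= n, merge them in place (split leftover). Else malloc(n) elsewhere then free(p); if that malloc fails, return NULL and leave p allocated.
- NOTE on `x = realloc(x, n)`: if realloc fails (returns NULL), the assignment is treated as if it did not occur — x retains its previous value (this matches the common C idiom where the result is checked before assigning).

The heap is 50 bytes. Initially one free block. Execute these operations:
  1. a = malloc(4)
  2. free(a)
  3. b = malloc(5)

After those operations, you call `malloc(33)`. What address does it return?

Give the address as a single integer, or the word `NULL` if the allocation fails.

Answer: 5

Derivation:
Op 1: a = malloc(4) -> a = 0; heap: [0-3 ALLOC][4-49 FREE]
Op 2: free(a) -> (freed a); heap: [0-49 FREE]
Op 3: b = malloc(5) -> b = 0; heap: [0-4 ALLOC][5-49 FREE]
malloc(33): first-fit scan over [0-4 ALLOC][5-49 FREE] -> 5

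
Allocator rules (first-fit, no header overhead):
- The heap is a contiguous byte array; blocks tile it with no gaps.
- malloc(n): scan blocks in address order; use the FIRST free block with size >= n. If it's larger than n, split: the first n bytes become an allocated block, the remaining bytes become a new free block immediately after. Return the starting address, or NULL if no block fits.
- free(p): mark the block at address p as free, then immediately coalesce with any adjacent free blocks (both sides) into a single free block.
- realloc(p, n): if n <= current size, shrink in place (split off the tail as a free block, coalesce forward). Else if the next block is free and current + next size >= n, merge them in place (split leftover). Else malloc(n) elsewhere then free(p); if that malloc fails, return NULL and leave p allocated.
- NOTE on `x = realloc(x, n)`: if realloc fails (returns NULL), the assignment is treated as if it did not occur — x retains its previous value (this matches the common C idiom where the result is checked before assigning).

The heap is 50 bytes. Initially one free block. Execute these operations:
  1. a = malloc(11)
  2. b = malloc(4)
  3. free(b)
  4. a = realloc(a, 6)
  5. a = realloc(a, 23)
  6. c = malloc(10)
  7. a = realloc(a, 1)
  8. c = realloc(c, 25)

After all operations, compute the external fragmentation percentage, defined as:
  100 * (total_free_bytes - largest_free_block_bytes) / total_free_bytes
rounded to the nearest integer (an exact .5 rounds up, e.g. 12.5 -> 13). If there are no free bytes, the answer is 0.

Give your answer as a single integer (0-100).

Answer: 8

Derivation:
Op 1: a = malloc(11) -> a = 0; heap: [0-10 ALLOC][11-49 FREE]
Op 2: b = malloc(4) -> b = 11; heap: [0-10 ALLOC][11-14 ALLOC][15-49 FREE]
Op 3: free(b) -> (freed b); heap: [0-10 ALLOC][11-49 FREE]
Op 4: a = realloc(a, 6) -> a = 0; heap: [0-5 ALLOC][6-49 FREE]
Op 5: a = realloc(a, 23) -> a = 0; heap: [0-22 ALLOC][23-49 FREE]
Op 6: c = malloc(10) -> c = 23; heap: [0-22 ALLOC][23-32 ALLOC][33-49 FREE]
Op 7: a = realloc(a, 1) -> a = 0; heap: [0-0 ALLOC][1-22 FREE][23-32 ALLOC][33-49 FREE]
Op 8: c = realloc(c, 25) -> c = 23; heap: [0-0 ALLOC][1-22 FREE][23-47 ALLOC][48-49 FREE]
Free blocks: [22 2] total_free=24 largest=22 -> 100*(24-22)/24 = 200/24 ≈ 8.333 -> rounds to 8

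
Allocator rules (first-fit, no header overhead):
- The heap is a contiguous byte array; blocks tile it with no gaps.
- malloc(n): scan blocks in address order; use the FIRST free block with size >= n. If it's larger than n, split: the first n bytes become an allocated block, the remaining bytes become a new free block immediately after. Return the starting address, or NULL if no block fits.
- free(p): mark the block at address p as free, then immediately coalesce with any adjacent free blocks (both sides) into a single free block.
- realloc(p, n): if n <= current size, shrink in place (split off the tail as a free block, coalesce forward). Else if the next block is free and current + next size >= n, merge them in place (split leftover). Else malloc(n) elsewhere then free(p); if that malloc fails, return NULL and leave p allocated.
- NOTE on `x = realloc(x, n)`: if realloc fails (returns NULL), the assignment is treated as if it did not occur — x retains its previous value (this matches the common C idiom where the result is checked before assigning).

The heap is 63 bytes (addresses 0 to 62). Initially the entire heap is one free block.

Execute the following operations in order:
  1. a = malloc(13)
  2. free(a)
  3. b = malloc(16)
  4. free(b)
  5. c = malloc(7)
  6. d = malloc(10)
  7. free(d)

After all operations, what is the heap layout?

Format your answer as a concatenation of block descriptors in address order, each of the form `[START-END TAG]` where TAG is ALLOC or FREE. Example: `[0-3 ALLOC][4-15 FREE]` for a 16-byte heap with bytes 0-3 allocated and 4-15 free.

Op 1: a = malloc(13) -> a = 0; heap: [0-12 ALLOC][13-62 FREE]
Op 2: free(a) -> (freed a); heap: [0-62 FREE]
Op 3: b = malloc(16) -> b = 0; heap: [0-15 ALLOC][16-62 FREE]
Op 4: free(b) -> (freed b); heap: [0-62 FREE]
Op 5: c = malloc(7) -> c = 0; heap: [0-6 ALLOC][7-62 FREE]
Op 6: d = malloc(10) -> d = 7; heap: [0-6 ALLOC][7-16 ALLOC][17-62 FREE]
Op 7: free(d) -> (freed d); heap: [0-6 ALLOC][7-62 FREE]

Answer: [0-6 ALLOC][7-62 FREE]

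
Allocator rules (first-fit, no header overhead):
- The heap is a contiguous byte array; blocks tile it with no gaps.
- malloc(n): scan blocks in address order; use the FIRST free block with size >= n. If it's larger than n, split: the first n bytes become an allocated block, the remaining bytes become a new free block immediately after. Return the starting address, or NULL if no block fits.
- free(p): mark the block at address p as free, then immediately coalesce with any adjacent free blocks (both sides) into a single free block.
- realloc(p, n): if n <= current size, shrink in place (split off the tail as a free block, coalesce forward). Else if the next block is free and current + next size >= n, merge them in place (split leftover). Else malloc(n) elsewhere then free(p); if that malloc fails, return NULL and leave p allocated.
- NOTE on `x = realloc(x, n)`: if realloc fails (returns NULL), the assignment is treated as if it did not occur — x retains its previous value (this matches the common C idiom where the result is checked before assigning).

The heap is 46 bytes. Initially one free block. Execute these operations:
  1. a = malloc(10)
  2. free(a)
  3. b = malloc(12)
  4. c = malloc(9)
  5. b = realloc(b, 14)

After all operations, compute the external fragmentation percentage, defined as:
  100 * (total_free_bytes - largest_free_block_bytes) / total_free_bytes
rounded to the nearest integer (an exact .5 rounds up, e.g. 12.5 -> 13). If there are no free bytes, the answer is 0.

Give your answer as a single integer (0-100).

Op 1: a = malloc(10) -> a = 0; heap: [0-9 ALLOC][10-45 FREE]
Op 2: free(a) -> (freed a); heap: [0-45 FREE]
Op 3: b = malloc(12) -> b = 0; heap: [0-11 ALLOC][12-45 FREE]
Op 4: c = malloc(9) -> c = 12; heap: [0-11 ALLOC][12-20 ALLOC][21-45 FREE]
Op 5: b = realloc(b, 14) -> b = 21; heap: [0-11 FREE][12-20 ALLOC][21-34 ALLOC][35-45 FREE]
Free blocks: [12 11] total_free=23 largest=12 -> 100*(23-12)/23 = 1100/23 ≈ 47.826 -> rounds to 48

Answer: 48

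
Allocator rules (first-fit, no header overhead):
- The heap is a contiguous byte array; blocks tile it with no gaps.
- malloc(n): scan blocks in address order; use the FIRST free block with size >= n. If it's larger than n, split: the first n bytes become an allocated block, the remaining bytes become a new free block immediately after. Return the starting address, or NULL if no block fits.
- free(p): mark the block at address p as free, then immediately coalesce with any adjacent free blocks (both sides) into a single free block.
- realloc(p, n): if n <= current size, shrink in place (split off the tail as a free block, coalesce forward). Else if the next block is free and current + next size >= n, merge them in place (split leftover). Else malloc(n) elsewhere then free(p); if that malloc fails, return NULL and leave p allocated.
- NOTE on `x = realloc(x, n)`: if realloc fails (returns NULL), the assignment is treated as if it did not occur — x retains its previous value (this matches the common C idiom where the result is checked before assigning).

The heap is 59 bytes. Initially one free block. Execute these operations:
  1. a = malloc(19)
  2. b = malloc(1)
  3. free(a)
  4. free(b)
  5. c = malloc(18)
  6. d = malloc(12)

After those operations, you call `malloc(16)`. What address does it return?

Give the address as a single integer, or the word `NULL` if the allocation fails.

Op 1: a = malloc(19) -> a = 0; heap: [0-18 ALLOC][19-58 FREE]
Op 2: b = malloc(1) -> b = 19; heap: [0-18 ALLOC][19-19 ALLOC][20-58 FREE]
Op 3: free(a) -> (freed a); heap: [0-18 FREE][19-19 ALLOC][20-58 FREE]
Op 4: free(b) -> (freed b); heap: [0-58 FREE]
Op 5: c = malloc(18) -> c = 0; heap: [0-17 ALLOC][18-58 FREE]
Op 6: d = malloc(12) -> d = 18; heap: [0-17 ALLOC][18-29 ALLOC][30-58 FREE]
malloc(16): first-fit scan over [0-17 ALLOC][18-29 ALLOC][30-58 FREE] -> 30

Answer: 30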